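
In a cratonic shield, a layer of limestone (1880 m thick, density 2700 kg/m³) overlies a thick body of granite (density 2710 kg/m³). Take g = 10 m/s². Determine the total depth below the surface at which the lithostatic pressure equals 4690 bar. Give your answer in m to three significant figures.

17300 m

Pressure at base of upper layers: 2700×10×1880 = 5.076×10^7 Pa = 507.6 bar
Remaining pressure to be supplied by granite: 4.690×10^8 − 5.076×10^7 = 4.182×10^8 Pa
Additional depth in granite = 4.182×10^8 Pa / (2710 kg/m³ × 10 m/s²) = 15433 m
Total depth = 1880 m + 15433 m = 17313 m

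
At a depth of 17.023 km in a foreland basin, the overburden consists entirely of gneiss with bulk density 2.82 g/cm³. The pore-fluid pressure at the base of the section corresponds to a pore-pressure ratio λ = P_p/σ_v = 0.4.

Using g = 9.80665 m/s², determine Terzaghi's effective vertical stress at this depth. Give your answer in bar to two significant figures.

Overburden (lithostatic) stress σ_v:
gneiss: 2820 kg/m³ × 9.80665 m/s² × 17023 m = 4.708×10^8 Pa = 470.8 MPa
Pore pressure P_p = λ·σ_v = 0.4 × 470.8 MPa = 188.3 MPa
Effective stress σ' = σ_v − P_p = 470.8 − 188.3 = 282.46 MPa = 2824.6 bar

2800 bar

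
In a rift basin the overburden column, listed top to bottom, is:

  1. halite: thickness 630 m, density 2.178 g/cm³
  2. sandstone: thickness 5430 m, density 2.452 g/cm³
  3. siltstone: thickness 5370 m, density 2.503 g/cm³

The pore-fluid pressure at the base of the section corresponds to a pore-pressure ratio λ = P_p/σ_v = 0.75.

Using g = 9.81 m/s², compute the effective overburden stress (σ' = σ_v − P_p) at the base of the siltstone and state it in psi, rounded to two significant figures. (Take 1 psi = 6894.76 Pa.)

10000 psi

Overburden (lithostatic) stress σ_v:
halite: 2178 kg/m³ × 9.81 m/s² × 630 m = 1.346×10^7 Pa = 13.46 MPa
sandstone: 2452 kg/m³ × 9.81 m/s² × 5430 m = 1.306×10^8 Pa = 130.6 MPa
siltstone: 2503 kg/m³ × 9.81 m/s² × 5370 m = 1.319×10^8 Pa = 131.9 MPa
Total = 13.46 + 130.6 + 131.9 = 275.93 MPa
Pore pressure P_p = λ·σ_v = 0.75 × 275.9 MPa = 206.9 MPa
Effective stress σ' = σ_v − P_p = 275.9 − 206.9 = 68.983 MPa = 10005 psi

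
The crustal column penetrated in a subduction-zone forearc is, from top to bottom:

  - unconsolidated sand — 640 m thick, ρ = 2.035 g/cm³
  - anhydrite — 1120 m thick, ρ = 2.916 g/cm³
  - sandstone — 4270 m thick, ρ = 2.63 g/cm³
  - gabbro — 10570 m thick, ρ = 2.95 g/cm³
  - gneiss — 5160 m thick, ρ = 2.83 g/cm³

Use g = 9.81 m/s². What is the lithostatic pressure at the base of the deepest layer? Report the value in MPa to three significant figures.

unconsolidated sand: 2035 kg/m³ × 9.81 m/s² × 640 m = 1.278×10^7 Pa = 12.78 MPa
anhydrite: 2916 kg/m³ × 9.81 m/s² × 1120 m = 3.204×10^7 Pa = 32.04 MPa
sandstone: 2630 kg/m³ × 9.81 m/s² × 4270 m = 1.102×10^8 Pa = 110.2 MPa
gabbro: 2950 kg/m³ × 9.81 m/s² × 10570 m = 3.059×10^8 Pa = 305.9 MPa
gneiss: 2830 kg/m³ × 9.81 m/s² × 5160 m = 1.433×10^8 Pa = 143.3 MPa
Total = 12.78 + 32.04 + 110.2 + 305.9 + 143.3 = 604.13 MPa

604 MPa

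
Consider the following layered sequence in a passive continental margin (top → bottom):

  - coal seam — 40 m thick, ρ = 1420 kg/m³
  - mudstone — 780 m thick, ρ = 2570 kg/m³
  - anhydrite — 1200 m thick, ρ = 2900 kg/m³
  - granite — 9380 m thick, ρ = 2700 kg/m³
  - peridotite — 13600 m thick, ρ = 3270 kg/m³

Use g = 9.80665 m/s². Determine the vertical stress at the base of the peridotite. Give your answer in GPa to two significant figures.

coal seam: 1420 kg/m³ × 9.80665 m/s² × 40 m = 5.570×10^5 Pa = 5.570×10^-4 GPa
mudstone: 2570 kg/m³ × 9.80665 m/s² × 780 m = 1.966×10^7 Pa = 0.01966 GPa
anhydrite: 2900 kg/m³ × 9.80665 m/s² × 1200 m = 3.413×10^7 Pa = 0.03413 GPa
granite: 2700 kg/m³ × 9.80665 m/s² × 9380 m = 2.484×10^8 Pa = 0.2484 GPa
peridotite: 3270 kg/m³ × 9.80665 m/s² × 13600 m = 4.361×10^8 Pa = 0.4361 GPa
Total = 5.570×10^-4 + 0.01966 + 0.03413 + 0.2484 + 0.4361 = 0.73883 GPa

0.74 GPa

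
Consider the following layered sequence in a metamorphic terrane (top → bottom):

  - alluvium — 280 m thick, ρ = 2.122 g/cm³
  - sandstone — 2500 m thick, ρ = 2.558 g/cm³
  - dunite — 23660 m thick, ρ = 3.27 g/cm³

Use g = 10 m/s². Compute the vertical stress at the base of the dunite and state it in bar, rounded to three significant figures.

8440 bar

alluvium: 2122 kg/m³ × 10 m/s² × 280 m = 5.942×10^6 Pa = 59.42 bar
sandstone: 2558 kg/m³ × 10 m/s² × 2500 m = 6.395×10^7 Pa = 639.5 bar
dunite: 3270 kg/m³ × 10 m/s² × 23660 m = 7.737×10^8 Pa = 7737 bar
Total = 59.42 + 639.5 + 7737 = 8435.7 bar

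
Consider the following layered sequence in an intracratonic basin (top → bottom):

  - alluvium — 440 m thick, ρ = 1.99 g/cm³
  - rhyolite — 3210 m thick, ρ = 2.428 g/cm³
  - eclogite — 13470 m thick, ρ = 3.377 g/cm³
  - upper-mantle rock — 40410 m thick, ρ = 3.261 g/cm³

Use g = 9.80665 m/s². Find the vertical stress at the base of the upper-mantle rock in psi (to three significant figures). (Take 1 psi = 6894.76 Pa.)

alluvium: 1990 kg/m³ × 9.80665 m/s² × 440 m = 8.587×10^6 Pa = 1245 psi
rhyolite: 2428 kg/m³ × 9.80665 m/s² × 3210 m = 7.643×10^7 Pa = 11086 psi
eclogite: 3377 kg/m³ × 9.80665 m/s² × 13470 m = 4.461×10^8 Pa = 64699 psi
upper-mantle rock: 3261 kg/m³ × 9.80665 m/s² × 40410 m = 1.292×10^9 Pa = 1.874×10^5 psi
Total = 1245 + 11086 + 64699 + 1.874×10^5 = 2.6446×10^5 psi

264000 psi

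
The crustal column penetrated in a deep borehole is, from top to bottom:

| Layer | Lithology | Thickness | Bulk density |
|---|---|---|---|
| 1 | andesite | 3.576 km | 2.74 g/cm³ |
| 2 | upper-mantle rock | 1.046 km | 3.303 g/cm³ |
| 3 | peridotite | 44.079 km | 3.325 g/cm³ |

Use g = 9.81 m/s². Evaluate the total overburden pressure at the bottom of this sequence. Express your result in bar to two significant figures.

andesite: 2740 kg/m³ × 9.81 m/s² × 3576 m = 9.612×10^7 Pa = 961.2 bar
upper-mantle rock: 3303 kg/m³ × 9.81 m/s² × 1046 m = 3.389×10^7 Pa = 338.9 bar
peridotite: 3325 kg/m³ × 9.81 m/s² × 44079 m = 1.438×10^9 Pa = 14378 bar
Total = 961.2 + 338.9 + 14378 = 15678 bar

16000 bar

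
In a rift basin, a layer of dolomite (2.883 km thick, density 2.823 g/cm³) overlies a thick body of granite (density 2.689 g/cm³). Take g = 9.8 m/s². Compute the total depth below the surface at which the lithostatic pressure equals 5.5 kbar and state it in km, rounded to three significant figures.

20.7 km

Pressure at base of upper layers: 2823×9.8×2883 = 7.976×10^7 Pa = 0.7976 kbar
Remaining pressure to be supplied by granite: 5.500×10^8 − 7.976×10^7 = 4.702×10^8 Pa
Additional depth in granite = 4.702×10^8 Pa / (2689 kg/m³ × 9.8 m/s²) = 17844 m
Total depth = 2883 m + 17844 m = 20727 m
= 20.727 km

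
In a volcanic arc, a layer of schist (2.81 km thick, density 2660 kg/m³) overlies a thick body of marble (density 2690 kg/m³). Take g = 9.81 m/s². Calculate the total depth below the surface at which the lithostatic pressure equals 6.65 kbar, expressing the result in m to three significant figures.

Pressure at base of upper layers: 2660×9.81×2810 = 7.333×10^7 Pa = 0.7333 kbar
Remaining pressure to be supplied by marble: 6.650×10^8 − 7.333×10^7 = 5.917×10^8 Pa
Additional depth in marble = 5.917×10^8 Pa / (2690 kg/m³ × 9.81 m/s²) = 22421 m
Total depth = 2810 m + 22421 m = 25231 m

25200 m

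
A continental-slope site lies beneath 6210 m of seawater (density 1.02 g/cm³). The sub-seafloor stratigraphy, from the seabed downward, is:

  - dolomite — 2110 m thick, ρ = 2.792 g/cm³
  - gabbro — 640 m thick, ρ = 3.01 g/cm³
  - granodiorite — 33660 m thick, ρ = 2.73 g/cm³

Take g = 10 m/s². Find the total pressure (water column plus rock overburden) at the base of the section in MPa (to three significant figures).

1060 MPa

seawater: 1020 kg/m³ × 10 m/s² × 6210 m = 6.334×10^7 Pa = 63.34 MPa
dolomite: 2792 kg/m³ × 10 m/s² × 2110 m = 5.891×10^7 Pa = 58.91 MPa
gabbro: 3010 kg/m³ × 10 m/s² × 640 m = 1.926×10^7 Pa = 19.26 MPa
granodiorite: 2730 kg/m³ × 10 m/s² × 33660 m = 9.189×10^8 Pa = 918.9 MPa
Total = 63.34 + 58.91 + 19.26 + 918.9 = 1060.4 MPa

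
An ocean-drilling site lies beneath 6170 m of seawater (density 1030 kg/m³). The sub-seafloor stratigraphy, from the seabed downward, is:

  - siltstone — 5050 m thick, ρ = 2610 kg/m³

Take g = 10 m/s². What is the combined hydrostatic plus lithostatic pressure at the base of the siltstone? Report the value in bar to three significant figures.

1950 bar

seawater: 1030 kg/m³ × 10 m/s² × 6170 m = 6.355×10^7 Pa = 635.5 bar
siltstone: 2610 kg/m³ × 10 m/s² × 5050 m = 1.318×10^8 Pa = 1318 bar
Total = 635.5 + 1318 = 1953.6 bar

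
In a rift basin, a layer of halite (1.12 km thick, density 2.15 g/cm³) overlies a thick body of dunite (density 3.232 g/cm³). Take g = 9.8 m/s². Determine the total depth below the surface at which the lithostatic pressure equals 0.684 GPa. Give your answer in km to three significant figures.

22.0 km

Pressure at base of upper layers: 2150×9.8×1120 = 2.360×10^7 Pa = 0.02360 GPa
Remaining pressure to be supplied by dunite: 6.840×10^8 − 2.360×10^7 = 6.604×10^8 Pa
Additional depth in dunite = 6.604×10^8 Pa / (3232 kg/m³ × 9.8 m/s²) = 20850 m
Total depth = 1120 m + 20850 m = 21970 m
= 21.970 km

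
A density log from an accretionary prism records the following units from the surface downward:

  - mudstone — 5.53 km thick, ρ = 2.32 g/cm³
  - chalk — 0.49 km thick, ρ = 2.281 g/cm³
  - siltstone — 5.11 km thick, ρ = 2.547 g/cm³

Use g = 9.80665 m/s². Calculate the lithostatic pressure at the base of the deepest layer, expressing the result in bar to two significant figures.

2600 bar

mudstone: 2320 kg/m³ × 9.80665 m/s² × 5530 m = 1.258×10^8 Pa = 1258 bar
chalk: 2281 kg/m³ × 9.80665 m/s² × 490 m = 1.096×10^7 Pa = 109.6 bar
siltstone: 2547 kg/m³ × 9.80665 m/s² × 5110 m = 1.276×10^8 Pa = 1276 bar
Total = 1258 + 109.6 + 1276 = 2644.1 bar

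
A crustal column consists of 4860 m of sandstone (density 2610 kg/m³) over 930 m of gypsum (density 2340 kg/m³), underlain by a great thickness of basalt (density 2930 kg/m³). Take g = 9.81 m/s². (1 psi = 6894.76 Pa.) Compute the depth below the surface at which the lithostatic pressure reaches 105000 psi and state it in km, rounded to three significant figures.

25.9 km

Pressure at base of upper layers: 2610×9.81×4860 + 2340×9.81×930 = 1.458×10^8 Pa = 21144 psi
Remaining pressure to be supplied by basalt: 7.239×10^8 − 1.458×10^8 = 5.782×10^8 Pa
Additional depth in basalt = 5.782×10^8 Pa / (2930 kg/m³ × 9.81 m/s²) = 20115 m
Total depth = 5790 m + 20115 m = 25905 m
= 25.905 km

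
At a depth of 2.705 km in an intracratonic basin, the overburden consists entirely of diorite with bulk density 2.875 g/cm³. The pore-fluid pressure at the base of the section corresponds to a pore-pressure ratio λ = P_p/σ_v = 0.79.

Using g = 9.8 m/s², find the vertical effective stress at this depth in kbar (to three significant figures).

Overburden (lithostatic) stress σ_v:
diorite: 2875 kg/m³ × 9.8 m/s² × 2705 m = 7.621×10^7 Pa = 76.21 MPa
Pore pressure P_p = λ·σ_v = 0.79 × 76.21 MPa = 60.21 MPa
Effective stress σ' = σ_v − P_p = 76.21 − 60.21 = 16.005 MPa = 0.16005 kbar

0.160 kbar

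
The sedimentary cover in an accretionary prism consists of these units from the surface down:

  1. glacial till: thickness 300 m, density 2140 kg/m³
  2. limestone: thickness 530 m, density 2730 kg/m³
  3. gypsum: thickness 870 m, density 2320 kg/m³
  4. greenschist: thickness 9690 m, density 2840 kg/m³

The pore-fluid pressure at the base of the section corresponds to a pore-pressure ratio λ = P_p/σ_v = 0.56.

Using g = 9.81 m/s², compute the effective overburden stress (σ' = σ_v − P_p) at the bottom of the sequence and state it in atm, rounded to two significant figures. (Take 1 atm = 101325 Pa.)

1300 atm

Overburden (lithostatic) stress σ_v:
glacial till: 2140 kg/m³ × 9.81 m/s² × 300 m = 6.298×10^6 Pa = 6.298 MPa
limestone: 2730 kg/m³ × 9.81 m/s² × 530 m = 1.419×10^7 Pa = 14.19 MPa
gypsum: 2320 kg/m³ × 9.81 m/s² × 870 m = 1.980×10^7 Pa = 19.80 MPa
greenschist: 2840 kg/m³ × 9.81 m/s² × 9690 m = 2.700×10^8 Pa = 270.0 MPa
Total = 6.298 + 14.19 + 19.80 + 270.0 = 310.26 MPa
Pore pressure P_p = λ·σ_v = 0.56 × 310.3 MPa = 173.7 MPa
Effective stress σ' = σ_v − P_p = 310.3 − 173.7 = 136.51 MPa = 1347.3 atm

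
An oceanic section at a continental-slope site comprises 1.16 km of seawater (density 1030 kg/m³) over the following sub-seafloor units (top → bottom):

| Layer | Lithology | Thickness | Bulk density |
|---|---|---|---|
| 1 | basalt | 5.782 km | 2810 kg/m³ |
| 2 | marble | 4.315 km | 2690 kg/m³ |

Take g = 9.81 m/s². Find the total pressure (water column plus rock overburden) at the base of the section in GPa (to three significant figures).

seawater: 1030 kg/m³ × 9.81 m/s² × 1160 m = 1.172×10^7 Pa = 0.01172 GPa
basalt: 2810 kg/m³ × 9.81 m/s² × 5782 m = 1.594×10^8 Pa = 0.1594 GPa
marble: 2690 kg/m³ × 9.81 m/s² × 4315 m = 1.139×10^8 Pa = 0.1139 GPa
Total = 0.01172 + 0.1594 + 0.1139 = 0.28498 GPa

0.285 GPa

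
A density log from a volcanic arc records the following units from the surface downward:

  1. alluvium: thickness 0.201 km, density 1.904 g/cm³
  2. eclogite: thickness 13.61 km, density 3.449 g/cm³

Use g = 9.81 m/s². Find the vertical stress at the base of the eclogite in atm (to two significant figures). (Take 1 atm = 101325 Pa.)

alluvium: 1904 kg/m³ × 9.81 m/s² × 201 m = 3.754×10^6 Pa = 37.05 atm
eclogite: 3449 kg/m³ × 9.81 m/s² × 13610 m = 4.605×10^8 Pa = 4545 atm
Total = 37.05 + 4545 = 4581.7 atm

4600 atm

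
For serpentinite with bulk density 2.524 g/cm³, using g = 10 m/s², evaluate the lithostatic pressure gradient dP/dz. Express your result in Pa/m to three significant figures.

25200 Pa/m

dP/dz = ρg = 2524 kg/m³ × 10 m/s² = 25240 Pa/m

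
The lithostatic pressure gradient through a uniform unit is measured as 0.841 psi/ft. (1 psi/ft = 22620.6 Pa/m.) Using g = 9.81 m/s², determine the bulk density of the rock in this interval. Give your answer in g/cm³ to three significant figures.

ρ = (dP/dz)/g = 0.841 psi/ft / 9.81 m/s² = 19024 Pa/m / 9.81 m/s² = 1939.2 kg/m³
= 1.939 g/cm³

1.94 g/cm³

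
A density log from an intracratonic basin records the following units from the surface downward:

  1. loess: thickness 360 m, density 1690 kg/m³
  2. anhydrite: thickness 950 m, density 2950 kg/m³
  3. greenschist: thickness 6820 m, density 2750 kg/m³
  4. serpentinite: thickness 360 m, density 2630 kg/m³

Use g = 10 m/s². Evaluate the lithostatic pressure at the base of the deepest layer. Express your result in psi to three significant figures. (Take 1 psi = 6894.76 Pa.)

33500 psi

loess: 1690 kg/m³ × 10 m/s² × 360 m = 6.084×10^6 Pa = 882.4 psi
anhydrite: 2950 kg/m³ × 10 m/s² × 950 m = 2.803×10^7 Pa = 4065 psi
greenschist: 2750 kg/m³ × 10 m/s² × 6820 m = 1.875×10^8 Pa = 27202 psi
serpentinite: 2630 kg/m³ × 10 m/s² × 360 m = 9.468×10^6 Pa = 1373 psi
Total = 882.4 + 4065 + 27202 + 1373 = 33522 psi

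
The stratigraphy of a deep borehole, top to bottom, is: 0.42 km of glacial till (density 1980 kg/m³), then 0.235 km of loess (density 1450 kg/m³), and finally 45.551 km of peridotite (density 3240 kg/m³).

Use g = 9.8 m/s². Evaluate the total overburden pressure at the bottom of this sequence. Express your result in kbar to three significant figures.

glacial till: 1980 kg/m³ × 9.8 m/s² × 420 m = 8.150×10^6 Pa = 0.08150 kbar
loess: 1450 kg/m³ × 9.8 m/s² × 235 m = 3.339×10^6 Pa = 0.03339 kbar
peridotite: 3240 kg/m³ × 9.8 m/s² × 45551 m = 1.446×10^9 Pa = 14.46 kbar
Total = 0.08150 + 0.03339 + 14.46 = 14.578 kbar

14.6 kbar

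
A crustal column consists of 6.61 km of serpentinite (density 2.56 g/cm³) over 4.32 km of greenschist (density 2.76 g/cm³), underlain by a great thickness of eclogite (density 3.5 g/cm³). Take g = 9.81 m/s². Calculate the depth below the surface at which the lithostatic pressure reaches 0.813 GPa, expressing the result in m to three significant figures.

Pressure at base of upper layers: 2560×9.81×6610 + 2760×9.81×4320 = 2.830×10^8 Pa = 0.2830 GPa
Remaining pressure to be supplied by eclogite: 8.130×10^8 − 2.830×10^8 = 5.300×10^8 Pa
Additional depth in eclogite = 5.300×10^8 Pa / (3500 kg/m³ × 9.81 m/s²) = 15437 m
Total depth = 10930 m + 15437 m = 26367 m

26400 m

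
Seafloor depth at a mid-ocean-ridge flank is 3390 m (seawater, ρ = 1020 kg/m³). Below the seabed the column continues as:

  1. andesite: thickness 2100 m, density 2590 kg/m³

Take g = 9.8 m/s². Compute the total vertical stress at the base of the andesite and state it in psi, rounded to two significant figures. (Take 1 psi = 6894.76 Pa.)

13000 psi

seawater: 1020 kg/m³ × 9.8 m/s² × 3390 m = 3.389×10^7 Pa = 4915 psi
andesite: 2590 kg/m³ × 9.8 m/s² × 2100 m = 5.330×10^7 Pa = 7731 psi
Total = 4915 + 7731 = 12646 psi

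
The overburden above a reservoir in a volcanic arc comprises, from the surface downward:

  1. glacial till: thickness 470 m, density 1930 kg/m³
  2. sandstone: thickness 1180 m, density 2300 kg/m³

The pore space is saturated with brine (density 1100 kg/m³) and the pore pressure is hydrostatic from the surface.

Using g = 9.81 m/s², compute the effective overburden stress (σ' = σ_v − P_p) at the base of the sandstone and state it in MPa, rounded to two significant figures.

18 MPa

Overburden (lithostatic) stress σ_v:
glacial till: 1930 kg/m³ × 9.81 m/s² × 470 m = 8.899×10^6 Pa = 8.899 MPa
sandstone: 2300 kg/m³ × 9.81 m/s² × 1180 m = 2.662×10^7 Pa = 26.62 MPa
Total = 8.899 + 26.62 = 35.523 MPa
Pore pressure P_p = 1100 kg/m³ × 9.81 m/s² × 1650 m = 1.781×10^7 Pa = 17.81 MPa
Effective stress σ' = σ_v − P_p = 35.52 − 17.81 = 17.718 MPa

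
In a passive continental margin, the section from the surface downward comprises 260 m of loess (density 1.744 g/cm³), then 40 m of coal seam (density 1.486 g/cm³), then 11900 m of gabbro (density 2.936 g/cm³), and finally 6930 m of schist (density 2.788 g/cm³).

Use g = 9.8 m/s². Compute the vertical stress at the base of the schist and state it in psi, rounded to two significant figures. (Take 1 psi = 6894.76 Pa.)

78000 psi

loess: 1744 kg/m³ × 9.8 m/s² × 260 m = 4.444×10^6 Pa = 644.5 psi
coal seam: 1486 kg/m³ × 9.8 m/s² × 40 m = 5.825×10^5 Pa = 84.49 psi
gabbro: 2936 kg/m³ × 9.8 m/s² × 11900 m = 3.424×10^8 Pa = 49660 psi
schist: 2788 kg/m³ × 9.8 m/s² × 6930 m = 1.893×10^8 Pa = 27462 psi
Total = 644.5 + 84.49 + 49660 + 27462 = 77851 psi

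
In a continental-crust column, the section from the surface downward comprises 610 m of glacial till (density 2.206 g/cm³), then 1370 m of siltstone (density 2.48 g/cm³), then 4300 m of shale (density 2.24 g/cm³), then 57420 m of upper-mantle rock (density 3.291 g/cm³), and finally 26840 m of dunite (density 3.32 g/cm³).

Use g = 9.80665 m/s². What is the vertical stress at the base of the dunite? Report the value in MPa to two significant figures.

glacial till: 2206 kg/m³ × 9.80665 m/s² × 610 m = 1.320×10^7 Pa = 13.20 MPa
siltstone: 2480 kg/m³ × 9.80665 m/s² × 1370 m = 3.332×10^7 Pa = 33.32 MPa
shale: 2240 kg/m³ × 9.80665 m/s² × 4300 m = 9.446×10^7 Pa = 94.46 MPa
upper-mantle rock: 3291 kg/m³ × 9.80665 m/s² × 57420 m = 1.853×10^9 Pa = 1853 MPa
dunite: 3320 kg/m³ × 9.80665 m/s² × 26840 m = 8.739×10^8 Pa = 873.9 MPa
Total = 13.20 + 33.32 + 94.46 + 1853 + 873.9 = 2868.0 MPa

2900 MPa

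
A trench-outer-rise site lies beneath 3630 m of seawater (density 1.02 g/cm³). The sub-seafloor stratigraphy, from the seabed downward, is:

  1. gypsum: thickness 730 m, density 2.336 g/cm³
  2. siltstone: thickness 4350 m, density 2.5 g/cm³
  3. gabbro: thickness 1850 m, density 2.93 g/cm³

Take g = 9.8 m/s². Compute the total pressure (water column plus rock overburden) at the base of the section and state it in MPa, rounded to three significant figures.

seawater: 1020 kg/m³ × 9.8 m/s² × 3630 m = 3.629×10^7 Pa = 36.29 MPa
gypsum: 2336 kg/m³ × 9.8 m/s² × 730 m = 1.671×10^7 Pa = 16.71 MPa
siltstone: 2500 kg/m³ × 9.8 m/s² × 4350 m = 1.066×10^8 Pa = 106.6 MPa
gabbro: 2930 kg/m³ × 9.8 m/s² × 1850 m = 5.312×10^7 Pa = 53.12 MPa
Total = 36.29 + 16.71 + 106.6 + 53.12 = 212.69 MPa

213 MPa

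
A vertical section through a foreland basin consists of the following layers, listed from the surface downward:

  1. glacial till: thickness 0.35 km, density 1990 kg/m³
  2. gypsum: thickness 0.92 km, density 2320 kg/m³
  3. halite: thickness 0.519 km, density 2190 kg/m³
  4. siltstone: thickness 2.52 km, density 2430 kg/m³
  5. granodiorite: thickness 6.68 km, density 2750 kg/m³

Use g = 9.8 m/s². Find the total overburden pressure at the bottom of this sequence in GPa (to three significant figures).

0.279 GPa

glacial till: 1990 kg/m³ × 9.8 m/s² × 350 m = 6.826×10^6 Pa = 6.826×10^-3 GPa
gypsum: 2320 kg/m³ × 9.8 m/s² × 920 m = 2.092×10^7 Pa = 0.02092 GPa
halite: 2190 kg/m³ × 9.8 m/s² × 519 m = 1.114×10^7 Pa = 0.01114 GPa
siltstone: 2430 kg/m³ × 9.8 m/s² × 2520 m = 6.001×10^7 Pa = 0.06001 GPa
granodiorite: 2750 kg/m³ × 9.8 m/s² × 6680 m = 1.800×10^8 Pa = 0.1800 GPa
Total = 6.826×10^-3 + 0.02092 + 0.01114 + 0.06001 + 0.1800 = 0.27892 GPa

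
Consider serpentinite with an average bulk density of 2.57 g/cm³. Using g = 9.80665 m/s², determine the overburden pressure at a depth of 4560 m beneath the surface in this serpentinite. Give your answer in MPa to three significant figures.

115 MPa

serpentinite: 2570 kg/m³ × 9.80665 m/s² × 4560 m = 1.149×10^8 Pa = 114.9 MPa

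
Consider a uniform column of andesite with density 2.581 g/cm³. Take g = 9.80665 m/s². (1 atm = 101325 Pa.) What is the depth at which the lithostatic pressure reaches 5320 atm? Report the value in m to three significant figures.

21300 m

h = P/(ρg) = 5320 atm / (2581 kg/m³ × 9.80665 m/s²) = 5.390×10^8 Pa / 25311 Pa/m = 21297 m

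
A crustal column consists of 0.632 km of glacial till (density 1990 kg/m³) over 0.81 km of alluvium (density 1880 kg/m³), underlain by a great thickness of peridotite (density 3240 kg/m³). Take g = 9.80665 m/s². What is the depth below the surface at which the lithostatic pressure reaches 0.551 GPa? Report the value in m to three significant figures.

17900 m

Pressure at base of upper layers: 1990×9.80665×632 + 1880×9.80665×810 = 2.727×10^7 Pa = 0.02727 GPa
Remaining pressure to be supplied by peridotite: 5.510×10^8 − 2.727×10^7 = 5.237×10^8 Pa
Additional depth in peridotite = 5.237×10^8 Pa / (3240 kg/m³ × 9.80665 m/s²) = 16483 m
Total depth = 1442 m + 16483 m = 17925 m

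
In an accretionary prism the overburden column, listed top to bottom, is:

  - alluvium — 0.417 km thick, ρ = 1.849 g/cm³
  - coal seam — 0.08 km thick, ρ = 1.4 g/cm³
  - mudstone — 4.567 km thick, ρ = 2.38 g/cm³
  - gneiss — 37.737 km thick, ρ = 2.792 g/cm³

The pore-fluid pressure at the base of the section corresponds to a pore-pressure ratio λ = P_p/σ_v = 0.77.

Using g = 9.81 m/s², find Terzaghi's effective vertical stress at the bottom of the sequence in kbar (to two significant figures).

Overburden (lithostatic) stress σ_v:
alluvium: 1849 kg/m³ × 9.81 m/s² × 417 m = 7.564×10^6 Pa = 7.564 MPa
coal seam: 1400 kg/m³ × 9.81 m/s² × 80 m = 1.099×10^6 Pa = 1.099 MPa
mudstone: 2380 kg/m³ × 9.81 m/s² × 4567 m = 1.066×10^8 Pa = 106.6 MPa
gneiss: 2792 kg/m³ × 9.81 m/s² × 37737 m = 1.034×10^9 Pa = 1034 MPa
Total = 7.564 + 1.099 + 106.6 + 1034 = 1148.9 MPa
Pore pressure P_p = λ·σ_v = 0.77 × 1149 MPa = 884.6 MPa
Effective stress σ' = σ_v − P_p = 1149 − 884.6 = 264.24 MPa = 2.6424 kbar

2.6 kbar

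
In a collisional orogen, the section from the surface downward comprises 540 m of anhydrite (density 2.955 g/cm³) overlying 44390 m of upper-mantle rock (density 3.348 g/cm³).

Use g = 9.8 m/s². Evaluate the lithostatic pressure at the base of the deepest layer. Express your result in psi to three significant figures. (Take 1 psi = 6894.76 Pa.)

anhydrite: 2955 kg/m³ × 9.8 m/s² × 540 m = 1.564×10^7 Pa = 2268 psi
upper-mantle rock: 3348 kg/m³ × 9.8 m/s² × 44390 m = 1.456×10^9 Pa = 2.112×10^5 psi
Total = 2268 + 2.112×10^5 = 2.1351×10^5 psi

214000 psi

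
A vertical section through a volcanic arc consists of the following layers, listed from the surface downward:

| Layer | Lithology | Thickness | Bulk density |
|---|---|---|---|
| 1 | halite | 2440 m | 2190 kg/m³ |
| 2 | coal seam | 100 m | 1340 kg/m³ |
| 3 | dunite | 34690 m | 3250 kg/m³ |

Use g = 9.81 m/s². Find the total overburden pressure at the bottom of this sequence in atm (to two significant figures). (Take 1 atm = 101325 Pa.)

11000 atm

halite: 2190 kg/m³ × 9.81 m/s² × 2440 m = 5.242×10^7 Pa = 517.4 atm
coal seam: 1340 kg/m³ × 9.81 m/s² × 100 m = 1.315×10^6 Pa = 12.97 atm
dunite: 3250 kg/m³ × 9.81 m/s² × 34690 m = 1.106×10^9 Pa = 10915 atm
Total = 517.4 + 12.97 + 10915 = 11446 atm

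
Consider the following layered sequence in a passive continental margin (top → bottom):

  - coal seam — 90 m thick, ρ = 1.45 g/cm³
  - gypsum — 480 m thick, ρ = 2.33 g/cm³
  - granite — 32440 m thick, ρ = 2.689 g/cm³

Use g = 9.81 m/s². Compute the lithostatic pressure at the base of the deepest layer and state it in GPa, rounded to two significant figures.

coal seam: 1450 kg/m³ × 9.81 m/s² × 90 m = 1.280×10^6 Pa = 1.280×10^-3 GPa
gypsum: 2330 kg/m³ × 9.81 m/s² × 480 m = 1.097×10^7 Pa = 0.01097 GPa
granite: 2689 kg/m³ × 9.81 m/s² × 32440 m = 8.557×10^8 Pa = 0.8557 GPa
Total = 1.280×10^-3 + 0.01097 + 0.8557 = 0.86799 GPa

0.87 GPa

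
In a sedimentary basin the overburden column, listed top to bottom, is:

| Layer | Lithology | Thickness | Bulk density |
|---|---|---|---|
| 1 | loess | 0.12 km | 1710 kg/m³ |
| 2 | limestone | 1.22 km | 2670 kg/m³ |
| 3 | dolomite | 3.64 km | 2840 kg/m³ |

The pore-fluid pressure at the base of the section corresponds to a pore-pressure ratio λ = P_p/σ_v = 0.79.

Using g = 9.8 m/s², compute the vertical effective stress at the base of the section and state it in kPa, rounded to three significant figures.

Overburden (lithostatic) stress σ_v:
loess: 1710 kg/m³ × 9.8 m/s² × 120 m = 2.011×10^6 Pa = 2.011 MPa
limestone: 2670 kg/m³ × 9.8 m/s² × 1220 m = 3.192×10^7 Pa = 31.92 MPa
dolomite: 2840 kg/m³ × 9.8 m/s² × 3640 m = 1.013×10^8 Pa = 101.3 MPa
Total = 2.011 + 31.92 + 101.3 = 135.24 MPa
Pore pressure P_p = λ·σ_v = 0.79 × 135.2 MPa = 106.8 MPa
Effective stress σ' = σ_v − P_p = 135.2 − 106.8 = 28.401 MPa = 28401 kPa

28400 kPa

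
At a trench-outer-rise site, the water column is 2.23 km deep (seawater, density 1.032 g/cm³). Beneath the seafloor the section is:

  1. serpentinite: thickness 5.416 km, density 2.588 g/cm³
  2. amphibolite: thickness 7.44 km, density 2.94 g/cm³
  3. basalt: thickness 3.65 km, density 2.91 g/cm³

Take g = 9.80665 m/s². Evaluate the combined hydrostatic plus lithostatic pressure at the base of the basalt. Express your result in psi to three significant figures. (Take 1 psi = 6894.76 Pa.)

seawater: 1032 kg/m³ × 9.80665 m/s² × 2230 m = 2.257×10^7 Pa = 3273 psi
serpentinite: 2588 kg/m³ × 9.80665 m/s² × 5416 m = 1.375×10^8 Pa = 19936 psi
amphibolite: 2940 kg/m³ × 9.80665 m/s² × 7440 m = 2.145×10^8 Pa = 31112 psi
basalt: 2910 kg/m³ × 9.80665 m/s² × 3650 m = 1.042×10^8 Pa = 15107 psi
Total = 3273 + 19936 + 31112 + 15107 = 69429 psi

69400 psi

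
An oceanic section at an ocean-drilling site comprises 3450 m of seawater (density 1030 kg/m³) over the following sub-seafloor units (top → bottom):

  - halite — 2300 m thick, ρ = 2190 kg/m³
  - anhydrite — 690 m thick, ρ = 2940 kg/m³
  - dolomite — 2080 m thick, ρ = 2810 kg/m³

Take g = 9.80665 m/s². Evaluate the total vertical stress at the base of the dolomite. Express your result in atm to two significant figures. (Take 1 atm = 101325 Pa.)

seawater: 1030 kg/m³ × 9.80665 m/s² × 3450 m = 3.485×10^7 Pa = 343.9 atm
halite: 2190 kg/m³ × 9.80665 m/s² × 2300 m = 4.940×10^7 Pa = 487.5 atm
anhydrite: 2940 kg/m³ × 9.80665 m/s² × 690 m = 1.989×10^7 Pa = 196.3 atm
dolomite: 2810 kg/m³ × 9.80665 m/s² × 2080 m = 5.732×10^7 Pa = 565.7 atm
Total = 343.9 + 487.5 + 196.3 + 565.7 = 1593.4 atm

1600 atm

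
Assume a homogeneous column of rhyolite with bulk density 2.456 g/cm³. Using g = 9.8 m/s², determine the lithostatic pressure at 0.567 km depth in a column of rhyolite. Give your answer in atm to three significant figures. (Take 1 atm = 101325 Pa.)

135 atm

rhyolite: 2456 kg/m³ × 9.8 m/s² × 567 m = 1.365×10^7 Pa = 134.7 atm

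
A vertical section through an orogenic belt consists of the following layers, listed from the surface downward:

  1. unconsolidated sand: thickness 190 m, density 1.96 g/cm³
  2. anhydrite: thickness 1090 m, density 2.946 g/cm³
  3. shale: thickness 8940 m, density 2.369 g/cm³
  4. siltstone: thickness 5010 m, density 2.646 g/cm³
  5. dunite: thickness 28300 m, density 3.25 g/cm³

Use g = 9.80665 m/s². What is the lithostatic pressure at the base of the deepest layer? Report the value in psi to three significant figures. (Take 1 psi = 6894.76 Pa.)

185000 psi

unconsolidated sand: 1960 kg/m³ × 9.80665 m/s² × 190 m = 3.652×10^6 Pa = 529.7 psi
anhydrite: 2946 kg/m³ × 9.80665 m/s² × 1090 m = 3.149×10^7 Pa = 4567 psi
shale: 2369 kg/m³ × 9.80665 m/s² × 8940 m = 2.077×10^8 Pa = 30123 psi
siltstone: 2646 kg/m³ × 9.80665 m/s² × 5010 m = 1.300×10^8 Pa = 18855 psi
dunite: 3250 kg/m³ × 9.80665 m/s² × 28300 m = 9.020×10^8 Pa = 1.308×10^5 psi
Total = 529.7 + 4567 + 30123 + 18855 + 1.308×10^5 = 1.8489×10^5 psi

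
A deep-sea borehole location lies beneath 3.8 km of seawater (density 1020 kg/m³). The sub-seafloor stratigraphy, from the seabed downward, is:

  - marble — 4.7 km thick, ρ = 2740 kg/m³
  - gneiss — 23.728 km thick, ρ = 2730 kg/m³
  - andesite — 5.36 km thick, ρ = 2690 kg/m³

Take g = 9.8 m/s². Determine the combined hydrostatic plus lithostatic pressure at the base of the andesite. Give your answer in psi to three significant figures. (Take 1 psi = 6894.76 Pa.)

seawater: 1020 kg/m³ × 9.8 m/s² × 3800 m = 3.798×10^7 Pa = 5509 psi
marble: 2740 kg/m³ × 9.8 m/s² × 4700 m = 1.262×10^8 Pa = 18304 psi
gneiss: 2730 kg/m³ × 9.8 m/s² × 23728 m = 6.348×10^8 Pa = 92073 psi
andesite: 2690 kg/m³ × 9.8 m/s² × 5360 m = 1.413×10^8 Pa = 20494 psi
Total = 5509 + 18304 + 92073 + 20494 = 1.3638×10^5 psi

136000 psi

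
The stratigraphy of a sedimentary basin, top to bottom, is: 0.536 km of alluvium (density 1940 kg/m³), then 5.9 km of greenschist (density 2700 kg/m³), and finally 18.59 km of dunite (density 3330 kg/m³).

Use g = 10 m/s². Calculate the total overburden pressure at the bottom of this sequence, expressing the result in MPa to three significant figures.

alluvium: 1940 kg/m³ × 10 m/s² × 536 m = 1.040×10^7 Pa = 10.40 MPa
greenschist: 2700 kg/m³ × 10 m/s² × 5900 m = 1.593×10^8 Pa = 159.3 MPa
dunite: 3330 kg/m³ × 10 m/s² × 18590 m = 6.190×10^8 Pa = 619.0 MPa
Total = 10.40 + 159.3 + 619.0 = 788.75 MPa

789 MPa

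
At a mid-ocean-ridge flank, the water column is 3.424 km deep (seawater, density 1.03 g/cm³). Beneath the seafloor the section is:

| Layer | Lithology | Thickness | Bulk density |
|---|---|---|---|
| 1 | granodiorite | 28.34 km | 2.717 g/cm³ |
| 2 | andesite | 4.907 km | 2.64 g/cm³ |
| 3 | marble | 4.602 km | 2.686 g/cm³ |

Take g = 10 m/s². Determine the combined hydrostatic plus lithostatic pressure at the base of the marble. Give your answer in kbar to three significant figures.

10.6 kbar

seawater: 1030 kg/m³ × 10 m/s² × 3424 m = 3.527×10^7 Pa = 0.3527 kbar
granodiorite: 2717 kg/m³ × 10 m/s² × 28340 m = 7.700×10^8 Pa = 7.700 kbar
andesite: 2640 kg/m³ × 10 m/s² × 4907 m = 1.295×10^8 Pa = 1.295 kbar
marble: 2686 kg/m³ × 10 m/s² × 4602 m = 1.236×10^8 Pa = 1.236 kbar
Total = 0.3527 + 7.700 + 1.295 + 1.236 = 10.584 kbar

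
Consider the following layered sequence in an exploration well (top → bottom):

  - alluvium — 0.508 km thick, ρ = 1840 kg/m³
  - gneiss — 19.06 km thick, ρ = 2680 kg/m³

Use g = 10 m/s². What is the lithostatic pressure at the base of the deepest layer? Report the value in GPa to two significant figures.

0.52 GPa

alluvium: 1840 kg/m³ × 10 m/s² × 508 m = 9.347×10^6 Pa = 9.347×10^-3 GPa
gneiss: 2680 kg/m³ × 10 m/s² × 19060 m = 5.108×10^8 Pa = 0.5108 GPa
Total = 9.347×10^-3 + 0.5108 = 0.52016 GPa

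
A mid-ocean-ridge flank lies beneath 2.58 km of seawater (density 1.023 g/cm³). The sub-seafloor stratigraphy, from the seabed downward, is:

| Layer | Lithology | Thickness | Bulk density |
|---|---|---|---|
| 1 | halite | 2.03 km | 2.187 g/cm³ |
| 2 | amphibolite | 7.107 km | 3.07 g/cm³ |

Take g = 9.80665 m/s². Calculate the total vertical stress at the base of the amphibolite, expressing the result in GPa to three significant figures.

0.283 GPa

seawater: 1023 kg/m³ × 9.80665 m/s² × 2580 m = 2.588×10^7 Pa = 0.02588 GPa
halite: 2187 kg/m³ × 9.80665 m/s² × 2030 m = 4.354×10^7 Pa = 0.04354 GPa
amphibolite: 3070 kg/m³ × 9.80665 m/s² × 7107 m = 2.140×10^8 Pa = 0.2140 GPa
Total = 0.02588 + 0.04354 + 0.2140 = 0.28339 GPa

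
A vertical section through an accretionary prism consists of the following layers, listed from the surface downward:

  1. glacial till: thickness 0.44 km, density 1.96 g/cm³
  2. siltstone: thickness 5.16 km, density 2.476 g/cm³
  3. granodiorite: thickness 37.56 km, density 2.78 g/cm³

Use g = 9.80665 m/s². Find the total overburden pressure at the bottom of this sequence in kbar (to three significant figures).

11.6 kbar

glacial till: 1960 kg/m³ × 9.80665 m/s² × 440 m = 8.457×10^6 Pa = 0.08457 kbar
siltstone: 2476 kg/m³ × 9.80665 m/s² × 5160 m = 1.253×10^8 Pa = 1.253 kbar
granodiorite: 2780 kg/m³ × 9.80665 m/s² × 37560 m = 1.024×10^9 Pa = 10.24 kbar
Total = 0.08457 + 1.253 + 10.24 = 11.577 kbar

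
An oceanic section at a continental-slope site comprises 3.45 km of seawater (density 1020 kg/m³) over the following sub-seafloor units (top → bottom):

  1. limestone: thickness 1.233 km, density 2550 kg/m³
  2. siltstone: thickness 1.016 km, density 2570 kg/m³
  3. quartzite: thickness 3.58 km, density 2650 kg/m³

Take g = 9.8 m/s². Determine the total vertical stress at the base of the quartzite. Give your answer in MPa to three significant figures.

seawater: 1020 kg/m³ × 9.8 m/s² × 3450 m = 3.449×10^7 Pa = 34.49 MPa
limestone: 2550 kg/m³ × 9.8 m/s² × 1233 m = 3.081×10^7 Pa = 30.81 MPa
siltstone: 2570 kg/m³ × 9.8 m/s² × 1016 m = 2.559×10^7 Pa = 25.59 MPa
quartzite: 2650 kg/m³ × 9.8 m/s² × 3580 m = 9.297×10^7 Pa = 92.97 MPa
Total = 34.49 + 30.81 + 25.59 + 92.97 = 183.86 MPa

184 MPa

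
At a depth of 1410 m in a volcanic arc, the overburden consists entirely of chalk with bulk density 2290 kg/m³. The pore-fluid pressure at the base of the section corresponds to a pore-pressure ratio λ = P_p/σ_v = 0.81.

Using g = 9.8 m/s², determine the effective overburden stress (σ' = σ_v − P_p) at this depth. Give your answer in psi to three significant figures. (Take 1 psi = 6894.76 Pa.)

Overburden (lithostatic) stress σ_v:
chalk: 2290 kg/m³ × 9.8 m/s² × 1410 m = 3.164×10^7 Pa = 31.64 MPa
Pore pressure P_p = λ·σ_v = 0.81 × 31.64 MPa = 25.63 MPa
Effective stress σ' = σ_v − P_p = 31.64 − 25.63 = 6.0122 MPa = 872.00 psi

872 psi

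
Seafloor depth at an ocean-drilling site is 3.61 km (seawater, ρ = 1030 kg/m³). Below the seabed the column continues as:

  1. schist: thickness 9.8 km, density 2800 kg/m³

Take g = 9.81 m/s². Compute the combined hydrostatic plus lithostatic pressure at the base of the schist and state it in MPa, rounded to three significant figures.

306 MPa

seawater: 1030 kg/m³ × 9.81 m/s² × 3610 m = 3.648×10^7 Pa = 36.48 MPa
schist: 2800 kg/m³ × 9.81 m/s² × 9800 m = 2.692×10^8 Pa = 269.2 MPa
Total = 36.48 + 269.2 = 305.66 MPa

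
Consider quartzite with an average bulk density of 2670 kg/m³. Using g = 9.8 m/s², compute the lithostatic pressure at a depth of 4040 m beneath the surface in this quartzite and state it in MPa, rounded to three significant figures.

quartzite: 2670 kg/m³ × 9.8 m/s² × 4040 m = 1.057×10^8 Pa = 105.7 MPa

106 MPa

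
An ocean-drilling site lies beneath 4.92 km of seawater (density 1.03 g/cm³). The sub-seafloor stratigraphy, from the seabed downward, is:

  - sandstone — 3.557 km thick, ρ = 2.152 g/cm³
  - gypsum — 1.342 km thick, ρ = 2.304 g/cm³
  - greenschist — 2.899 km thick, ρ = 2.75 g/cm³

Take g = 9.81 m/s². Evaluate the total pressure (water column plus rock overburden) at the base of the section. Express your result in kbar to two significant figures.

seawater: 1030 kg/m³ × 9.81 m/s² × 4920 m = 4.971×10^7 Pa = 0.4971 kbar
sandstone: 2152 kg/m³ × 9.81 m/s² × 3557 m = 7.509×10^7 Pa = 0.7509 kbar
gypsum: 2304 kg/m³ × 9.81 m/s² × 1342 m = 3.033×10^7 Pa = 0.3033 kbar
greenschist: 2750 kg/m³ × 9.81 m/s² × 2899 m = 7.821×10^7 Pa = 0.7821 kbar
Total = 0.4971 + 0.7509 + 0.3033 + 0.7821 = 2.3335 kbar

2.3 kbar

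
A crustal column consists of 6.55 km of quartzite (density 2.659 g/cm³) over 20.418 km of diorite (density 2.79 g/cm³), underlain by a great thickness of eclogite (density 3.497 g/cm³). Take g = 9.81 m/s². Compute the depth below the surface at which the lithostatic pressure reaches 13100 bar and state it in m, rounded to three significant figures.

Pressure at base of upper layers: 2659×9.81×6550 + 2790×9.81×20418 = 7.297×10^8 Pa = 7297 bar
Remaining pressure to be supplied by eclogite: 1.310×10^9 − 7.297×10^8 = 5.803×10^8 Pa
Additional depth in eclogite = 5.803×10^8 Pa / (3497 kg/m³ × 9.81 m/s²) = 16916 m
Total depth = 26968 m + 16916 m = 43884 m

43900 m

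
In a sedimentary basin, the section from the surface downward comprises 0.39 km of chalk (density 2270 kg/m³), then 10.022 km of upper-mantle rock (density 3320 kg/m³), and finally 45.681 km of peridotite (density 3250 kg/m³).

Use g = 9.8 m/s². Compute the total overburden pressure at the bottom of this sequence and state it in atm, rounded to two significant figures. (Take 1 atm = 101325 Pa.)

chalk: 2270 kg/m³ × 9.8 m/s² × 390 m = 8.676×10^6 Pa = 85.62 atm
upper-mantle rock: 3320 kg/m³ × 9.8 m/s² × 10022 m = 3.261×10^8 Pa = 3218 atm
peridotite: 3250 kg/m³ × 9.8 m/s² × 45681 m = 1.455×10^9 Pa = 14359 atm
Total = 85.62 + 3218 + 14359 = 17663 atm

18000 atm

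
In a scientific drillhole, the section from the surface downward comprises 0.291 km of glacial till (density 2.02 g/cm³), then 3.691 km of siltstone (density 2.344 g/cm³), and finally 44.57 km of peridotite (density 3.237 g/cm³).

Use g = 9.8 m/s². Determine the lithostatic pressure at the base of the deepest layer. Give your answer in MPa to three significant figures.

1500 MPa

glacial till: 2020 kg/m³ × 9.8 m/s² × 291 m = 5.761×10^6 Pa = 5.761 MPa
siltstone: 2344 kg/m³ × 9.8 m/s² × 3691 m = 8.479×10^7 Pa = 84.79 MPa
peridotite: 3237 kg/m³ × 9.8 m/s² × 44570 m = 1.414×10^9 Pa = 1414 MPa
Total = 5.761 + 84.79 + 1414 = 1504.4 MPa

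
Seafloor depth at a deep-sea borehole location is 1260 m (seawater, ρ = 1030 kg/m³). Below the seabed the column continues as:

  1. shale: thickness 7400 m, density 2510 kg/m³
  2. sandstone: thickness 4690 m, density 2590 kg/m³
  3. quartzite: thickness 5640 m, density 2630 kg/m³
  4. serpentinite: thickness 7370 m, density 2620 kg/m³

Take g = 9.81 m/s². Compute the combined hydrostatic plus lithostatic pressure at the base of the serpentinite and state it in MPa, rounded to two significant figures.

seawater: 1030 kg/m³ × 9.81 m/s² × 1260 m = 1.273×10^7 Pa = 12.73 MPa
shale: 2510 kg/m³ × 9.81 m/s² × 7400 m = 1.822×10^8 Pa = 182.2 MPa
sandstone: 2590 kg/m³ × 9.81 m/s² × 4690 m = 1.192×10^8 Pa = 119.2 MPa
quartzite: 2630 kg/m³ × 9.81 m/s² × 5640 m = 1.455×10^8 Pa = 145.5 MPa
serpentinite: 2620 kg/m³ × 9.81 m/s² × 7370 m = 1.894×10^8 Pa = 189.4 MPa
Total = 12.73 + 182.2 + 119.2 + 145.5 + 189.4 = 649.04 MPa

650 MPa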